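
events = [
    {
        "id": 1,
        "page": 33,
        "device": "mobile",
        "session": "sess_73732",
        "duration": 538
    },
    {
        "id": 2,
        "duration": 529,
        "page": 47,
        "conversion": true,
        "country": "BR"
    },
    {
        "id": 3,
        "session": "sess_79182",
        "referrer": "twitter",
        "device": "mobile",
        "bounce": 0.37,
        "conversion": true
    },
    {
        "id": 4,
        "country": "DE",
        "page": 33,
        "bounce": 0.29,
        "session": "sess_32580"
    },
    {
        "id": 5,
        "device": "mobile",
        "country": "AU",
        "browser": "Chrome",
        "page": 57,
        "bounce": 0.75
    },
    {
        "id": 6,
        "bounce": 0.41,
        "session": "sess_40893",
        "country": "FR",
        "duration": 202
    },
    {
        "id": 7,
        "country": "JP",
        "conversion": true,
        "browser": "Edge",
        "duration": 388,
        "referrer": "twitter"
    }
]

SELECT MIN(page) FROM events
33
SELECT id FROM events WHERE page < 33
[]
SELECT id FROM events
[1, 2, 3, 4, 5, 6, 7]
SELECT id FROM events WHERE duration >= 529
[1, 2]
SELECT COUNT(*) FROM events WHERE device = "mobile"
3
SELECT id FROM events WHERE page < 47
[1, 4]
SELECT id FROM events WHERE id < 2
[1]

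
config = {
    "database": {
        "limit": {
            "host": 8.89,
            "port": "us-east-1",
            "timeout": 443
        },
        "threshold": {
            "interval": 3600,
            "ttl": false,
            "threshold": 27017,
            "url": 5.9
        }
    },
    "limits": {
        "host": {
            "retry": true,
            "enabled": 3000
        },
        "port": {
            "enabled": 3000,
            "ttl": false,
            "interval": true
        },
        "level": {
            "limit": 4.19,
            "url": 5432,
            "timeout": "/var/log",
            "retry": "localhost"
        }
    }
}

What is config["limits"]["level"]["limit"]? 4.19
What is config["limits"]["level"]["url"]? 5432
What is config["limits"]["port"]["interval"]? True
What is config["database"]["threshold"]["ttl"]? False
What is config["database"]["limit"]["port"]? "us-east-1"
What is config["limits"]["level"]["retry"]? "localhost"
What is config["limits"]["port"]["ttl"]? False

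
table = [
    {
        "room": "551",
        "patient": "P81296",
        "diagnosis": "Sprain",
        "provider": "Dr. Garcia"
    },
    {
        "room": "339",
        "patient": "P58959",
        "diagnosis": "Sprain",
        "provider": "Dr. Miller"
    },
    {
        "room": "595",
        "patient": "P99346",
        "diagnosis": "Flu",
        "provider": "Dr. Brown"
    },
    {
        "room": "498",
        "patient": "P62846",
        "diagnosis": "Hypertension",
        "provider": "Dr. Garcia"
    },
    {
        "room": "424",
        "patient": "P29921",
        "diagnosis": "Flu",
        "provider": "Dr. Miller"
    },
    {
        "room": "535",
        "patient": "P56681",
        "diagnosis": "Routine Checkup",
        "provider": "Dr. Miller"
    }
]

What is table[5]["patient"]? "P56681"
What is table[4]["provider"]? "Dr. Miller"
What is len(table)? 6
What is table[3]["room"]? "498"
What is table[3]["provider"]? "Dr. Garcia"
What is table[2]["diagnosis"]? "Flu"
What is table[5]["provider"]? "Dr. Miller"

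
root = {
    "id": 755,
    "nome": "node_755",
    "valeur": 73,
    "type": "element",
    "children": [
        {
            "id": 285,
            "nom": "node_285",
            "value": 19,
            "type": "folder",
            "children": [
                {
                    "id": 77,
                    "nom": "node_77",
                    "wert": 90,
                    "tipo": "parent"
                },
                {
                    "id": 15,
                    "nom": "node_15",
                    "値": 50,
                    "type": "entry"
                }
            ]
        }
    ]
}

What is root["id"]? 755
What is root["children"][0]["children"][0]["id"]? 77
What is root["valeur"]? 73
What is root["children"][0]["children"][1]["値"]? 50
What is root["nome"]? "node_755"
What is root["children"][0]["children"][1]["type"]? "entry"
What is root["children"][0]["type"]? "folder"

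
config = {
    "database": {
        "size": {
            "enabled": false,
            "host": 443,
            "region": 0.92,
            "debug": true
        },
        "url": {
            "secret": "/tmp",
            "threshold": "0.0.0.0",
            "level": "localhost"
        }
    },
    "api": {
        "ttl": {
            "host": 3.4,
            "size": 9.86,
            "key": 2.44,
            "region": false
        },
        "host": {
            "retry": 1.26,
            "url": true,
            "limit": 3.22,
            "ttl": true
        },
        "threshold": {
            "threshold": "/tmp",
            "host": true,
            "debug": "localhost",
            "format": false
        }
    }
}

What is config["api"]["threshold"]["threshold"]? "/tmp"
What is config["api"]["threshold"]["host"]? True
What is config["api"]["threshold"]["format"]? False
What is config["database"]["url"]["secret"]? "/tmp"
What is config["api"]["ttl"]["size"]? 9.86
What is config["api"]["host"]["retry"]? 1.26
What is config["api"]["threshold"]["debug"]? "localhost"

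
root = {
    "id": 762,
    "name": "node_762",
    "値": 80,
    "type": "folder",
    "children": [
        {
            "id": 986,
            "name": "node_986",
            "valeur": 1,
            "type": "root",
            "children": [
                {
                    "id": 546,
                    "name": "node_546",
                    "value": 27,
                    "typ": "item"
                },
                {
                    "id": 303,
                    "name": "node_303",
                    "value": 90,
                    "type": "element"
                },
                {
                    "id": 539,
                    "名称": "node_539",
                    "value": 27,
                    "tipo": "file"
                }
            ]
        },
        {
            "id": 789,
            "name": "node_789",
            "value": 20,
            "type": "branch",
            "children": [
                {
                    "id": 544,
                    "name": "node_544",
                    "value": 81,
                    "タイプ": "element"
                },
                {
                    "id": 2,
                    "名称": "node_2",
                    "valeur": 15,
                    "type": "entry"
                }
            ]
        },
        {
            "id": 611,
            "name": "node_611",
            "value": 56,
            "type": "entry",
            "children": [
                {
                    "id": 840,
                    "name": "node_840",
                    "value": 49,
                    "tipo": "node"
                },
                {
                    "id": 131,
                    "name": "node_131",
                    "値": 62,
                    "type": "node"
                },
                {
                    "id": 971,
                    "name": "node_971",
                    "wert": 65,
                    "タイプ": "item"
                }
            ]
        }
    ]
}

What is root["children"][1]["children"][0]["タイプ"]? "element"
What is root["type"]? "folder"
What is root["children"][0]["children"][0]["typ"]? "item"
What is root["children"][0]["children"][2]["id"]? 539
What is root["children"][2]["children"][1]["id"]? 131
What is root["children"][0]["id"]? 986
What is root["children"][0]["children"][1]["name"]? "node_303"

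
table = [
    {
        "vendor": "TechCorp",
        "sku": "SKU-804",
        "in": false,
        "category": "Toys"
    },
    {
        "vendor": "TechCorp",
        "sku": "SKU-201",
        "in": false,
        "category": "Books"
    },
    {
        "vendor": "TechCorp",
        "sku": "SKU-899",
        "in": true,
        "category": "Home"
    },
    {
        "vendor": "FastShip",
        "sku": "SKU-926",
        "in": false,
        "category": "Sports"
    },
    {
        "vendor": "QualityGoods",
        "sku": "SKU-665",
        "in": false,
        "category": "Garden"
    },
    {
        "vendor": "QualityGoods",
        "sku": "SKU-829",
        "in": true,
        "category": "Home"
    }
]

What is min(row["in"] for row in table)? False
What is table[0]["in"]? False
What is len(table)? 6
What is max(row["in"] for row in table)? True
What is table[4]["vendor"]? "QualityGoods"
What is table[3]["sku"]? "SKU-926"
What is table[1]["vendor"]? "TechCorp"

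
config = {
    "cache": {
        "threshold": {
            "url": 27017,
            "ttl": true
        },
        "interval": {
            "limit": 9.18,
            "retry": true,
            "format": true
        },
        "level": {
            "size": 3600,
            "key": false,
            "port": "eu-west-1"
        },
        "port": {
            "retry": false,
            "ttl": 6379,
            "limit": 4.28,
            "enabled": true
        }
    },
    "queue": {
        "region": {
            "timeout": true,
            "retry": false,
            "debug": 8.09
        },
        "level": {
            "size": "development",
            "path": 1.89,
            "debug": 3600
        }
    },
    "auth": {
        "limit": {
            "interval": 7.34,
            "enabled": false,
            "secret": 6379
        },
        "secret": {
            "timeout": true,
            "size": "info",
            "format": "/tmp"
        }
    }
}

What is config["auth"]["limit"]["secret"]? 6379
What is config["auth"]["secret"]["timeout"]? True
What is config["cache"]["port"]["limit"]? 4.28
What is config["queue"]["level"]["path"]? 1.89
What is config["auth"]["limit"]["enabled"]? False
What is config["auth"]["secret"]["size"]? "info"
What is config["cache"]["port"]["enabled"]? True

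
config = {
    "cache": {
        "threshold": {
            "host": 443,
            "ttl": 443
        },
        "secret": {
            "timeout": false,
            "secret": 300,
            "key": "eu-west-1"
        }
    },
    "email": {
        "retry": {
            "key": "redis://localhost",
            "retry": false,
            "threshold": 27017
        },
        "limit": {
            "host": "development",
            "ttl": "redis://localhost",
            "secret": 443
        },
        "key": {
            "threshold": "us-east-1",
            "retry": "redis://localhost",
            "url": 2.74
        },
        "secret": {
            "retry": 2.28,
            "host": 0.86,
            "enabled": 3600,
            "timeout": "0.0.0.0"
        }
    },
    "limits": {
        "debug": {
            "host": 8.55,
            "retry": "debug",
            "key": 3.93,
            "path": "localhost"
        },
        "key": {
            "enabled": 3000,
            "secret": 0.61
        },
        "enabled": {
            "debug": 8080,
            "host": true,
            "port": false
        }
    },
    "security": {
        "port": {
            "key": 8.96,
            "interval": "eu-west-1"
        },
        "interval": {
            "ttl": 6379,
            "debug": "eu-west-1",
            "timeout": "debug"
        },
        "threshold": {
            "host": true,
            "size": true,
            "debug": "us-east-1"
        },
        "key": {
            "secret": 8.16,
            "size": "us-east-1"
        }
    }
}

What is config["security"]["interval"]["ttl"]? 6379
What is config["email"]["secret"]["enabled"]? 3600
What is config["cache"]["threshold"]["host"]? 443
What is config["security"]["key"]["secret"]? 8.16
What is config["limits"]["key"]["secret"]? 0.61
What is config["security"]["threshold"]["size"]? True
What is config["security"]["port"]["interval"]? "eu-west-1"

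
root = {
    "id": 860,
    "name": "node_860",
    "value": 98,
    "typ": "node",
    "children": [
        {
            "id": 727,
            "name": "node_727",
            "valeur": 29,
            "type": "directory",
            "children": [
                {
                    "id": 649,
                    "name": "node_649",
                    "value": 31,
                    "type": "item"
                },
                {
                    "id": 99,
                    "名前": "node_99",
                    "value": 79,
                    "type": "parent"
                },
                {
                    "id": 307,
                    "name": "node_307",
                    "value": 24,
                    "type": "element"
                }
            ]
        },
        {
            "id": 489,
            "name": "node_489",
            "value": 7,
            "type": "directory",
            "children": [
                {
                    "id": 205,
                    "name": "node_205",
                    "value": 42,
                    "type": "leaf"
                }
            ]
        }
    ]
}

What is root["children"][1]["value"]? 7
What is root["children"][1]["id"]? 489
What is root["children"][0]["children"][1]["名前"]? "node_99"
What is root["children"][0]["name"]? "node_727"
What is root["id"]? 860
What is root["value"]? 98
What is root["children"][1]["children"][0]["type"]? "leaf"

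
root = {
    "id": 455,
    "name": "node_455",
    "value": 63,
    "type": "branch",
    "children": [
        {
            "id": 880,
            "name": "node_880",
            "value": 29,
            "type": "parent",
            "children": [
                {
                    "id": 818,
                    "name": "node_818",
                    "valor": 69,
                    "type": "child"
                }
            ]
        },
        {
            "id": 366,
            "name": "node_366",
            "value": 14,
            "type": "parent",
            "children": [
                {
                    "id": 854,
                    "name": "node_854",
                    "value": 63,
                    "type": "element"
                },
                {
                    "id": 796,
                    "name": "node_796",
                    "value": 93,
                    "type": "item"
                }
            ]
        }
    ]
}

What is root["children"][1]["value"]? 14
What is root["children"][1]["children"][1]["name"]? "node_796"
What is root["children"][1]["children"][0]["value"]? 63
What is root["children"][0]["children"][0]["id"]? 818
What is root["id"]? 455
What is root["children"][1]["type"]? "parent"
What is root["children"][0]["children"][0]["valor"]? 69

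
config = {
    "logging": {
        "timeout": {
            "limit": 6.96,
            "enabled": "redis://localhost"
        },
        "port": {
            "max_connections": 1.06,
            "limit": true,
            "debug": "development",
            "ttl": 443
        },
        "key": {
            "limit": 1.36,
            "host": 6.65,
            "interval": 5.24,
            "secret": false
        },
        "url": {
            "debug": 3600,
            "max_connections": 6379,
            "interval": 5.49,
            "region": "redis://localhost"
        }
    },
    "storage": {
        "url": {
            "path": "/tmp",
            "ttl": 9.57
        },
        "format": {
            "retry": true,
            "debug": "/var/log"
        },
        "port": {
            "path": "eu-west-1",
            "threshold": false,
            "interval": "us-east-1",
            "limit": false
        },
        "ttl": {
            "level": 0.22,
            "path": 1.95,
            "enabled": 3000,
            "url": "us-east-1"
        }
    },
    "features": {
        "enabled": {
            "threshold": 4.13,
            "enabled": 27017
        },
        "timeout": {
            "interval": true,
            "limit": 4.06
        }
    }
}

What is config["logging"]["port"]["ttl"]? 443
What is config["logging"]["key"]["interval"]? 5.24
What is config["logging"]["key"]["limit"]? 1.36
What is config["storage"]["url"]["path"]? "/tmp"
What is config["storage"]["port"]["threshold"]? False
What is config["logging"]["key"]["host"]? 6.65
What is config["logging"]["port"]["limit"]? True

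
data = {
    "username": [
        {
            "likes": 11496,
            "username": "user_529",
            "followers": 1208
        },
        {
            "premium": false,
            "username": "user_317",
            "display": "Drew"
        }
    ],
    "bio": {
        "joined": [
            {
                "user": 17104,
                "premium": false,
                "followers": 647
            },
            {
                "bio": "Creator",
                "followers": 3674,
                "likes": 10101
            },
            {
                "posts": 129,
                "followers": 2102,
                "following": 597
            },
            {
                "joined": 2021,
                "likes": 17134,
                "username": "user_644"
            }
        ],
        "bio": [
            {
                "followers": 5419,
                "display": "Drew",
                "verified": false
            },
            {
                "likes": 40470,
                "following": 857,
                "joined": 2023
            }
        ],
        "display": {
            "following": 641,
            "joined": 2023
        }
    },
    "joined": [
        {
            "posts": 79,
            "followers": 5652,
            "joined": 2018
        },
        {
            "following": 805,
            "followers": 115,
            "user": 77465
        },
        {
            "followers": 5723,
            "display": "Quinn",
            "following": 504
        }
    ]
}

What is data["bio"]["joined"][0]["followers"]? 647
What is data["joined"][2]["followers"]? 5723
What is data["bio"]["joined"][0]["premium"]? False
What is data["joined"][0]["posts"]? 79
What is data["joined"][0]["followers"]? 5652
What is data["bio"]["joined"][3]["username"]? "user_644"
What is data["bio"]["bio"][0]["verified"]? False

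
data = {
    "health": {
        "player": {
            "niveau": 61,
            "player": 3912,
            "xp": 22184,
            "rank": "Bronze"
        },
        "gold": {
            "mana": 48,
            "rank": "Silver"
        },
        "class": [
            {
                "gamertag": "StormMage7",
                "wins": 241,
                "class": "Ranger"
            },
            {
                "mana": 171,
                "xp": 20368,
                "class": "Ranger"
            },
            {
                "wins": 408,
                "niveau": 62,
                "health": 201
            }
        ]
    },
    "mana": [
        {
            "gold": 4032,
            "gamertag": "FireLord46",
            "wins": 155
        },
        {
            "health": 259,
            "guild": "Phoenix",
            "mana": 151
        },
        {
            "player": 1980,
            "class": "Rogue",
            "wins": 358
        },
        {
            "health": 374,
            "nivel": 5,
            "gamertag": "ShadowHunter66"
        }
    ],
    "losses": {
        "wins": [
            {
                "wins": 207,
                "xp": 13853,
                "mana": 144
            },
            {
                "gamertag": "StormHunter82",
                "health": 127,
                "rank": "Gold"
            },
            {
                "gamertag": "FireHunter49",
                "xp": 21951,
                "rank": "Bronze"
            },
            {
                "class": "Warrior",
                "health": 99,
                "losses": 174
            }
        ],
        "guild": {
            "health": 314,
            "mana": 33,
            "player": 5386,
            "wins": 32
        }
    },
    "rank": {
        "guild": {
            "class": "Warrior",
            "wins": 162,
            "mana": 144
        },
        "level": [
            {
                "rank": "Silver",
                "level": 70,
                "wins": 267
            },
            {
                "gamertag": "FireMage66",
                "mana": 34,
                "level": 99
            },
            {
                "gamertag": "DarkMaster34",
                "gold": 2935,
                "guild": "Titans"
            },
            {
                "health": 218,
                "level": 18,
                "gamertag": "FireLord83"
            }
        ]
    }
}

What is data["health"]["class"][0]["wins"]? 241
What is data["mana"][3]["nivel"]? 5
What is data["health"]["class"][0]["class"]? "Ranger"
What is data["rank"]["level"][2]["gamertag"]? "DarkMaster34"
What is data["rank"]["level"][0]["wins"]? 267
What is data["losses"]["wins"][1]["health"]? 127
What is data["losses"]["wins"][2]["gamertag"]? "FireHunter49"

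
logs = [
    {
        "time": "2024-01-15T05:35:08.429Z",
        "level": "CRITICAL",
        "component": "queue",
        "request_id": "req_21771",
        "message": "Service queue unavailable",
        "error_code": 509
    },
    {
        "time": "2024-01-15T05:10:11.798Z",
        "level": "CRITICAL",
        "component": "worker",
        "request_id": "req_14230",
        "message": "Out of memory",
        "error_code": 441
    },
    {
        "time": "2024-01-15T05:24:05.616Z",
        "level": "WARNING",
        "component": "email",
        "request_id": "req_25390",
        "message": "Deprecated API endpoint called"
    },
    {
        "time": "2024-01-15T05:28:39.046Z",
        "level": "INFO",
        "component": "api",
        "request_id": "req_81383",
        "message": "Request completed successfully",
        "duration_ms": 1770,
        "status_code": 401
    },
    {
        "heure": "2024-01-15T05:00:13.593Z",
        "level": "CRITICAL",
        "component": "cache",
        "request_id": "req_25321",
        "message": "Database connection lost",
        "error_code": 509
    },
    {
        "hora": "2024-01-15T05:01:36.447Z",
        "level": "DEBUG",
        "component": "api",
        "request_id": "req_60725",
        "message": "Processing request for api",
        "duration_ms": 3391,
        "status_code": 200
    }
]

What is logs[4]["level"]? "CRITICAL"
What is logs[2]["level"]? "WARNING"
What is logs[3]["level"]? "INFO"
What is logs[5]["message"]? "Processing request for api"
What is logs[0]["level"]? "CRITICAL"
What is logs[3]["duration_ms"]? 1770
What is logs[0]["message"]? "Service queue unavailable"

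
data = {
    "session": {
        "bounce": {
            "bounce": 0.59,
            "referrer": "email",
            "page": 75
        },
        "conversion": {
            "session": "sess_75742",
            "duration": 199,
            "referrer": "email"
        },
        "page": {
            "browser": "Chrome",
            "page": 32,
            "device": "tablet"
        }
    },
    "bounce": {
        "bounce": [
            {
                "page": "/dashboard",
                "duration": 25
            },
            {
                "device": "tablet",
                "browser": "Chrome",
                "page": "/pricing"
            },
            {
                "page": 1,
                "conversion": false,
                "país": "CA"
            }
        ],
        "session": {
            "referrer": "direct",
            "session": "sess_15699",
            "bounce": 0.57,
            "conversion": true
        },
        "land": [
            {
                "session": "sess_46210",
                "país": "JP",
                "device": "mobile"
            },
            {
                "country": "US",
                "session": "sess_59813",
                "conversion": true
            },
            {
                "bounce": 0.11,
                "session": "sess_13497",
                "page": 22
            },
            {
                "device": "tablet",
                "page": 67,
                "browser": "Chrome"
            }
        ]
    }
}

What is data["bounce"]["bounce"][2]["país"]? "CA"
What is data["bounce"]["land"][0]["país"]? "JP"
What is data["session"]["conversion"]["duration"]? 199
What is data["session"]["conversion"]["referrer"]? "email"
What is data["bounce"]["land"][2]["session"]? "sess_13497"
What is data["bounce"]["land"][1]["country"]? "US"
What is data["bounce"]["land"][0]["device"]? "mobile"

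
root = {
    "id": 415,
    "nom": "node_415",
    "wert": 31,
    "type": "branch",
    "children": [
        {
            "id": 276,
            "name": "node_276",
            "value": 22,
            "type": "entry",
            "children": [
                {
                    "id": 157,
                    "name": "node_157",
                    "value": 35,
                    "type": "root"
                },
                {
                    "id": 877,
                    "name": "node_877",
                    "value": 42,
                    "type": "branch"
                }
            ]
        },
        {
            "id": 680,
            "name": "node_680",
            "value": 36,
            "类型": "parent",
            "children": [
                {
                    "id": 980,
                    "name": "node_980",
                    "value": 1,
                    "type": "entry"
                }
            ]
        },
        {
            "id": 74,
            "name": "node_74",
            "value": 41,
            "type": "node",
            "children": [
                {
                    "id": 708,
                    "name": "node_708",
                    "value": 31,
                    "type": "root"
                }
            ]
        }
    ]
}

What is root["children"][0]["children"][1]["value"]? 42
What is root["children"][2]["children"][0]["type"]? "root"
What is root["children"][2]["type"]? "node"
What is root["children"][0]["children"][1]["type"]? "branch"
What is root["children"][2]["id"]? 74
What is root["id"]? 415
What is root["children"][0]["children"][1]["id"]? 877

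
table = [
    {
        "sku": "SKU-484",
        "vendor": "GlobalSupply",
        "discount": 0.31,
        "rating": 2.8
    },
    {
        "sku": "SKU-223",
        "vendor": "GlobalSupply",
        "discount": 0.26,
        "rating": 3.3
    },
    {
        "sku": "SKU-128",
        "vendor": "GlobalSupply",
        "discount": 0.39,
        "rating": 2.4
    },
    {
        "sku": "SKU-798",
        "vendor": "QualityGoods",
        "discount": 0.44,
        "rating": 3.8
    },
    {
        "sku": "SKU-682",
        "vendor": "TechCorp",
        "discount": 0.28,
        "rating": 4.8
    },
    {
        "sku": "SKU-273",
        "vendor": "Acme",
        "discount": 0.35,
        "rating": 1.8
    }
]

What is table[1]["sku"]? "SKU-223"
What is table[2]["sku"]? "SKU-128"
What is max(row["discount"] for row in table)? 0.44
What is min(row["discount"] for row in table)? 0.26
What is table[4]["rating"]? 4.8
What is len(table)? 6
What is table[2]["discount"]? 0.39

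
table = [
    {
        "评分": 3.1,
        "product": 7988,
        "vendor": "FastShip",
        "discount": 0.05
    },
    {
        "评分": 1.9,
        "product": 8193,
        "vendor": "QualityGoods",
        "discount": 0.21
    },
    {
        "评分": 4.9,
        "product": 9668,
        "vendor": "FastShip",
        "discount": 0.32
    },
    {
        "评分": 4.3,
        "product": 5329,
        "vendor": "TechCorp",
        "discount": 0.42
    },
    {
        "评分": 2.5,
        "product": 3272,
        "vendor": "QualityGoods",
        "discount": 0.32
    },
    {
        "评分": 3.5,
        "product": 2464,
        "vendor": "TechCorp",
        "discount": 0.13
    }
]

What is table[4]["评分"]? 2.5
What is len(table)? 6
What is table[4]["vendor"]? "QualityGoods"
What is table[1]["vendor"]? "QualityGoods"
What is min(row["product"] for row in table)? 2464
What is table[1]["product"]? 8193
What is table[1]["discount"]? 0.21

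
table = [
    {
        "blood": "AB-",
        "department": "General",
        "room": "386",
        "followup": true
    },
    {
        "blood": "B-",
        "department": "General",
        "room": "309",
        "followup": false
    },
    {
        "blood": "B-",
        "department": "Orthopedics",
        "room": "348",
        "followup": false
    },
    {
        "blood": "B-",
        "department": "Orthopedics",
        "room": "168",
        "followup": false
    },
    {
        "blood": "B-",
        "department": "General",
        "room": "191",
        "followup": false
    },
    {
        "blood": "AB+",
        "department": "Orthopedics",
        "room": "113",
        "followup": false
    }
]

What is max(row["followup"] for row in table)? True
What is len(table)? 6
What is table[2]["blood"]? "B-"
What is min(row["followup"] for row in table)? False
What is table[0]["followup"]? True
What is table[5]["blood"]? "AB+"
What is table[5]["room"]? "113"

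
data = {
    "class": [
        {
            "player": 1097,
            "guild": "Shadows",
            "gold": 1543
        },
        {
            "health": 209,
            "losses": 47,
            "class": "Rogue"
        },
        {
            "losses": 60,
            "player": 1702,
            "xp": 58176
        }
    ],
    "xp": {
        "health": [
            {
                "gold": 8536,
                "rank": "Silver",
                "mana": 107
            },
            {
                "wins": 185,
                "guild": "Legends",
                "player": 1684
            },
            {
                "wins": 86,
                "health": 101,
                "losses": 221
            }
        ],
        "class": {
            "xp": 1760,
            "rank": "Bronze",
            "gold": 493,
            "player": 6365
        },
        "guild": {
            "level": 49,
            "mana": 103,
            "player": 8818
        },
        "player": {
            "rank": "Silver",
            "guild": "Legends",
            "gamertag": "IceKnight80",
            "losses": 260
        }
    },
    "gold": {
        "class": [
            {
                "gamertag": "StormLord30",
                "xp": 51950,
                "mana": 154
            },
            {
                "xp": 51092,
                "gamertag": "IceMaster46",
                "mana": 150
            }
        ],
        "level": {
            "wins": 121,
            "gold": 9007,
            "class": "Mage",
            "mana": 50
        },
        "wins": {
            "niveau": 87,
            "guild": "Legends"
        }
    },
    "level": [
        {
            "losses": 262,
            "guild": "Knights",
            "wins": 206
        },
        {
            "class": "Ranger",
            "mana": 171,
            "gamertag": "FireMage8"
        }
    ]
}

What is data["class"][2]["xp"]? 58176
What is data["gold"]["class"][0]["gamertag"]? "StormLord30"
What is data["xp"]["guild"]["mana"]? 103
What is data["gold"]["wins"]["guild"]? "Legends"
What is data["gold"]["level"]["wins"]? 121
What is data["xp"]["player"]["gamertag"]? "IceKnight80"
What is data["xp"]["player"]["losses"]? 260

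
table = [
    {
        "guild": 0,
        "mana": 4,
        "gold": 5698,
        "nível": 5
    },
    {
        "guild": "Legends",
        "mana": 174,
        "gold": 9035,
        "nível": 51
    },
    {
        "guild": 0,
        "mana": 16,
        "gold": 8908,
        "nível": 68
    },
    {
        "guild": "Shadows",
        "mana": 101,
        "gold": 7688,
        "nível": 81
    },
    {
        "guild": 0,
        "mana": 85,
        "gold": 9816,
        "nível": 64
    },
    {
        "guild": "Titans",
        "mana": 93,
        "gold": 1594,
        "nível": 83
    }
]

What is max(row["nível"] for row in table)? 83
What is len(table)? 6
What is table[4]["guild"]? 0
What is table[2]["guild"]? 0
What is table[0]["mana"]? 4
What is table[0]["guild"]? 0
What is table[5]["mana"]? 93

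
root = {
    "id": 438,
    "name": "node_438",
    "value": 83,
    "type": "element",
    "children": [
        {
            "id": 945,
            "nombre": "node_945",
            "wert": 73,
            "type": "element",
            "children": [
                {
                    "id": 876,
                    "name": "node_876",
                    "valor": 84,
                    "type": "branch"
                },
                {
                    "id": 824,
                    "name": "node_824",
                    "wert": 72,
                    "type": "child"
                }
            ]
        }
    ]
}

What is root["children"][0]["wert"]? 73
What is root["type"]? "element"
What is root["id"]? 438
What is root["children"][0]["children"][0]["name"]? "node_876"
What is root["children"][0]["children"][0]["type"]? "branch"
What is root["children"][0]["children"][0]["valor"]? 84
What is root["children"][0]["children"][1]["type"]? "child"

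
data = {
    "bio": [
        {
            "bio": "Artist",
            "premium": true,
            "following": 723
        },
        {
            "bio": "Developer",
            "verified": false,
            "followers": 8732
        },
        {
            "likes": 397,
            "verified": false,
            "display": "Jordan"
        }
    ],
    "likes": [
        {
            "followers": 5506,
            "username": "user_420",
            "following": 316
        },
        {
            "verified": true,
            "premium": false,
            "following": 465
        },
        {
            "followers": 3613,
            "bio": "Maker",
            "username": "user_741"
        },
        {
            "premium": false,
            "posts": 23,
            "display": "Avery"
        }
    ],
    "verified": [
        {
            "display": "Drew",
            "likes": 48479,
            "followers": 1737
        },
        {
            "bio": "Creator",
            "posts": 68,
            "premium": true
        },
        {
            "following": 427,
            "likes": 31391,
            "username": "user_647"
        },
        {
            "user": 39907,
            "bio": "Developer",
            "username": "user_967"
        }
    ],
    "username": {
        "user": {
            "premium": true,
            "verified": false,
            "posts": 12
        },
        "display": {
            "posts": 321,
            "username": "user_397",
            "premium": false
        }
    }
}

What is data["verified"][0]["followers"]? 1737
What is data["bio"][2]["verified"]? False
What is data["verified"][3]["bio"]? "Developer"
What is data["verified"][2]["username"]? "user_647"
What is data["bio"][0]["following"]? 723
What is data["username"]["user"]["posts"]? 12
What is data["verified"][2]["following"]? 427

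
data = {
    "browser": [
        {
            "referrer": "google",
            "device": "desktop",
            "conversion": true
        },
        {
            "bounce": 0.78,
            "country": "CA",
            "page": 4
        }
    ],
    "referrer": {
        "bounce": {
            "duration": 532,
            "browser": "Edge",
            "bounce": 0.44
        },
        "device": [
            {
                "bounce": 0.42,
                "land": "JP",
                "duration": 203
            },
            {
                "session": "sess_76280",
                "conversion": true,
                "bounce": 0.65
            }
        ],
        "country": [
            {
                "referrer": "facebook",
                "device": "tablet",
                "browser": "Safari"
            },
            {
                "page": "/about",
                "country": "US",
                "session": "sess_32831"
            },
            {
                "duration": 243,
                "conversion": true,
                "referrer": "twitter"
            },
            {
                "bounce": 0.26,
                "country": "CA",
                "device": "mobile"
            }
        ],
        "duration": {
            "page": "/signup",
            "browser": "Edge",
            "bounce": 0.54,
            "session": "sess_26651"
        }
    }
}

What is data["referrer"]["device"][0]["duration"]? 203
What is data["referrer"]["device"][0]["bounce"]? 0.42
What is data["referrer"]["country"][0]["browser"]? "Safari"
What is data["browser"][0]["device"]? "desktop"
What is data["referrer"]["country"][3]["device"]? "mobile"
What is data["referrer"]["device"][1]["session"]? "sess_76280"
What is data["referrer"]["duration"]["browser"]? "Edge"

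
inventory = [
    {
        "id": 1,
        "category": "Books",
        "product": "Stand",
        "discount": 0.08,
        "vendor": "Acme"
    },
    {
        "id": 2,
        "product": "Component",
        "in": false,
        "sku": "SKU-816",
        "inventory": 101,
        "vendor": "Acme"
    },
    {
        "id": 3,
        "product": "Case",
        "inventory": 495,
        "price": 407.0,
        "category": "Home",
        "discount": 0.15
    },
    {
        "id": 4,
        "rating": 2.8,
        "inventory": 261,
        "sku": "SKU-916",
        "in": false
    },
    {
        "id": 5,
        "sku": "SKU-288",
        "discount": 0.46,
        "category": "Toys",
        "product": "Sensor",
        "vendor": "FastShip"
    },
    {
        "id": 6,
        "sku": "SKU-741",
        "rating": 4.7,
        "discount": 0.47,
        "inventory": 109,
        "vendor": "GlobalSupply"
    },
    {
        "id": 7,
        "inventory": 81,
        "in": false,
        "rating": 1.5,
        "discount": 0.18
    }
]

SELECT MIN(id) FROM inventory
1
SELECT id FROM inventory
[1, 2, 3, 4, 5, 6, 7]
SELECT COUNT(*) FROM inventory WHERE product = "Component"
1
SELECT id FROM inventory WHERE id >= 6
[6, 7]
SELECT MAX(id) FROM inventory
7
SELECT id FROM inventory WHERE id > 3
[4, 5, 6, 7]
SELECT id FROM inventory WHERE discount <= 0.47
[1, 3, 5, 6, 7]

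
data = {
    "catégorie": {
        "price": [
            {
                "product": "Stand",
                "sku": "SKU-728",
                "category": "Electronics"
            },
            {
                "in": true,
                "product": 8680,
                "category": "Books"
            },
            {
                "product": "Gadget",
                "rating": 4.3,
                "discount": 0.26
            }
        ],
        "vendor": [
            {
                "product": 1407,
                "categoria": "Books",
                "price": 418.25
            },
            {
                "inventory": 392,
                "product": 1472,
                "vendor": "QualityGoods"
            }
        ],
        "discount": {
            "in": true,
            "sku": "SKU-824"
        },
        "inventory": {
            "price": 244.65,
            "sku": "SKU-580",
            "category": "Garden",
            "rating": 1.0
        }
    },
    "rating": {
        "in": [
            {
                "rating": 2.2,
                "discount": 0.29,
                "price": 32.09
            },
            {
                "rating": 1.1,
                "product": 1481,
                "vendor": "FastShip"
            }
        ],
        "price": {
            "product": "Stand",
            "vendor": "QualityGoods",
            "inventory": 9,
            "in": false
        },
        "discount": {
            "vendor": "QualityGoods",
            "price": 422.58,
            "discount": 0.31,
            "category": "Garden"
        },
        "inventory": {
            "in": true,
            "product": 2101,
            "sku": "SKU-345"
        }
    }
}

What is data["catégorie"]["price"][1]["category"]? "Books"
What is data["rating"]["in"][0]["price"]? 32.09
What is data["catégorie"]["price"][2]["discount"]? 0.26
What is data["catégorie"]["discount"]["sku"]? "SKU-824"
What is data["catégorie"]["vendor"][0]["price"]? 418.25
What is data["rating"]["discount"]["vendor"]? "QualityGoods"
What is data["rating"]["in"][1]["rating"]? 1.1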